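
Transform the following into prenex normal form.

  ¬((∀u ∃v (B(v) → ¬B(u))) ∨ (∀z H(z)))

Rewrite implications/biconditionals: A → B as ¬A ∨ B.
  ¬((∀u ∃v (¬B(v) ∨ ¬B(u))) ∨ (∀z H(z)))
Move each ¬ inward, flipping quantifiers it crosses:
  (∃u ∀v (B(v) ∧ B(u))) ∧ (∃z ¬H(z))
All bound variables are already distinct, so no renaming is needed.
Extract every quantifier outward, since the variables are now distinct and don't occur free across branches:
  ∃u ∀v ∃z (B(v) ∧ B(u) ∧ ¬H(z))

∃u ∀v ∃z (B(v) ∧ B(u) ∧ ¬H(z))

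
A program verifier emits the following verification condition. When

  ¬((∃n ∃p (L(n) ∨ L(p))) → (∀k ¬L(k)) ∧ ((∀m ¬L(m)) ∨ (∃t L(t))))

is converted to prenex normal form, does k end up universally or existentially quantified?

existential

First replace A → B with ¬A ∨ B.
  ¬(¬(∃n ∃p (L(n) ∨ L(p))) ∨ (∀k ¬L(k)) ∧ ((∀m ¬L(m)) ∨ (∃t L(t))))
Push ¬ through the quantifiers and connectives to reach negation normal form:
  (∃n ∃p (L(n) ∨ L(p))) ∧ ((∃k L(k)) ∨ (∃m L(m)) ∧ (∀t ¬L(t)))
Extract every quantifier outward, since the variables are now distinct and don't occur free across branches:
  ∃n ∃p ∃k ∃m ∀t ((L(n) ∨ L(p)) ∧ (L(k) ∨ L(m) ∧ ¬L(t)))
The quantifier ∀k sits under an odd number of negations (counting the antecedent side of each →), so it flips to ∃k.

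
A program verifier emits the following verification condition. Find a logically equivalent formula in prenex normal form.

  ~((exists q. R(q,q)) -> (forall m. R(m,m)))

Eliminate → and ↔ using ¬ and ∨.
  ~(~(exists q. R(q,q)) | (forall m. R(m,m)))
Drive negations inward (¬∀x A ≡ ∃x ¬A, ¬∃x A ≡ ∀x ¬A, De Morgan for ∧/∨):
  (exists q. R(q,q)) & (exists m. ~R(m,m))
All bound variables are already distinct, so no renaming is needed.
Finally move all quantifiers to the prefix:
  exists q. exists m. (R(q,q) & ~R(m,m))

exists q. exists m. (R(q,q) & ~R(m,m))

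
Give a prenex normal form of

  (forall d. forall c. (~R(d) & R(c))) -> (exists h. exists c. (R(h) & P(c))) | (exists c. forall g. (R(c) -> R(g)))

exists d. exists c. exists h. exists p. exists u. forall g. (R(d) | ~R(c) | R(h) & P(p) | ~R(u) | R(g))

First replace A → B with ¬A ∨ B.
  ~(forall d. forall c. (~R(d) & R(c))) | (exists h. exists c. (R(h) & P(c))) | (exists c. forall g. (~R(c) | R(g)))
Push ¬ through the quantifiers and connectives to reach negation normal form:
  (exists d. exists c. (R(d) | ~R(c))) | (exists h. exists c. (R(h) & P(c))) | (exists c. forall g. (~R(c) | R(g)))
Give each quantifier a distinct variable: c↦p, c↦u.
  (exists d. exists c. (R(d) | ~R(c))) | (exists h. exists p. (R(h) & P(p))) | (exists u. forall g. (~R(u) | R(g)))
Pull the quantifiers to the front (each side's bound variable is not free in the other side):
  exists d. exists c. exists h. exists p. exists u. forall g. (R(d) | ~R(c) | R(h) & P(p) | ~R(u) | R(g))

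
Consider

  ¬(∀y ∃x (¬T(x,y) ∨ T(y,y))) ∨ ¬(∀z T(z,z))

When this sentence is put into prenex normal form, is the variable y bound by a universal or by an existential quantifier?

Drive negations inward (¬∀x A ≡ ∃x ¬A, ¬∃x A ≡ ∀x ¬A, De Morgan for ∧/∨):
  (∃y ∀x (T(x,y) ∧ ¬T(y,y))) ∨ (∃z ¬T(z,z))
All bound variables are already distinct, so no renaming is needed.
Extract every quantifier outward, since the variables are now distinct and don't occur free across branches:
  ∃y ∀x ∃z (T(x,y) ∧ ¬T(y,y) ∨ ¬T(z,z))
The quantifier ∀y sits under an odd number of negations, so it flips to ∃y.

existential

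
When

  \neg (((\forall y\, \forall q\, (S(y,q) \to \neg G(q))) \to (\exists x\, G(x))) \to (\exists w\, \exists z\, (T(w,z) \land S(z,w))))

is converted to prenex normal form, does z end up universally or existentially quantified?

First replace A → B with ¬A ∨ B.
  \neg (\neg (\neg (\forall y\, \forall q\, (\neg S(y,q) \lor \neg G(q))) \lor (\exists x\, G(x))) \lor (\exists w\, \exists z\, (T(w,z) \land S(z,w))))
Push ¬ through the quantifiers and connectives to reach negation normal form:
  ((\exists y\, \exists q\, (S(y,q) \land G(q))) \lor (\exists x\, G(x))) \land (\forall w\, \forall z\, (\neg T(w,z) \lor \neg S(z,w)))
Pull the quantifiers to the front (each side's bound variable is not free in the other side):
  \exists y\, \exists q\, \exists x\, \forall w\, \forall z\, ((S(y,q) \land G(q) \lor G(x)) \land (\neg T(w,z) \lor \neg S(z,w)))
The quantifier \exists z sits under an odd number of negations (counting the antecedent side of each →), so it flips to \forall z.

universal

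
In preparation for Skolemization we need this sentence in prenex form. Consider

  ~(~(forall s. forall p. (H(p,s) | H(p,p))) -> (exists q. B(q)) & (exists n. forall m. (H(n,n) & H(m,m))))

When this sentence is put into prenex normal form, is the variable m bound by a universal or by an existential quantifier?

existential

Eliminate → and ↔ using ¬ and ∨.
  ~(~~(forall s. forall p. (H(p,s) | H(p,p))) | (exists q. B(q)) & (exists n. forall m. (H(n,n) & H(m,m))))
Drive negations inward (¬∀x A ≡ ∃x ¬A, ¬∃x A ≡ ∀x ¬A, De Morgan for ∧/∨):
  (exists s. exists p. (~H(p,s) & ~H(p,p))) & ((forall q. ~B(q)) | (forall n. exists m. (~H(n,n) | ~H(m,m))))
Finally move all quantifiers to the prefix:
  exists s. exists p. forall q. forall n. exists m. (~H(p,s) & ~H(p,p) & (~B(q) | ~H(n,n) | ~H(m,m)))
The quantifier forall m sits under an odd number of negations (counting the antecedent side of each →), so it flips to exists m.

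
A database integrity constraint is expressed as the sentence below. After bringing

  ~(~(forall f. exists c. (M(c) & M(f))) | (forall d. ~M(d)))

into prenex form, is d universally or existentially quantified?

Drive negations inward (¬∀x A ≡ ∃x ¬A, ¬∃x A ≡ ∀x ¬A, De Morgan for ∧/∨):
  (forall f. exists c. (M(c) & M(f))) & (exists d. M(d))
All bound variables are already distinct, so no renaming is needed.
Pull the quantifiers to the front (each side's bound variable is not free in the other side):
  forall f. exists c. exists d. (M(c) & M(f) & M(d))
The quantifier forall d sits under an odd number of negations, so it flips to exists d.

existential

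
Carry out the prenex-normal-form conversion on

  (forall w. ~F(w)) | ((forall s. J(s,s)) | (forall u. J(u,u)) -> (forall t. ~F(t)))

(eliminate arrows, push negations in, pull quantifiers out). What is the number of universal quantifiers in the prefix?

Rewrite implications/biconditionals: A → B as ¬A ∨ B.
  (forall w. ~F(w)) | ~((forall s. J(s,s)) | (forall u. J(u,u))) | (forall t. ~F(t))
Push ¬ through the quantifiers and connectives to reach negation normal form:
  (forall w. ~F(w)) | (exists s. ~J(s,s)) & (exists u. ~J(u,u)) | (forall t. ~F(t))
All bound variables are already distinct, so no renaming is needed.
Finally move all quantifiers to the prefix:
  forall w. exists s. exists u. forall t. (~F(w) | ~J(s,s) & ~J(u,u) | ~F(t))
The prefix is forall w exists s exists u forall t: 2 universal, 2 existential.

2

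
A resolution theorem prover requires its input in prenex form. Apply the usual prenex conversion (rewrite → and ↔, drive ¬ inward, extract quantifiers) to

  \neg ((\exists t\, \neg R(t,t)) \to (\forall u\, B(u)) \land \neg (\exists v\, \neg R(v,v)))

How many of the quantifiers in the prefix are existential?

3

Eliminate → and ↔ using ¬ and ∨.
  \neg (\neg (\exists t\, \neg R(t,t)) \lor (\forall u\, B(u)) \land \neg (\exists v\, \neg R(v,v)))
Move each ¬ inward, flipping quantifiers it crosses:
  (\exists t\, \neg R(t,t)) \land ((\exists u\, \neg B(u)) \lor (\exists v\, \neg R(v,v)))
All bound variables are already distinct, so no renaming is needed.
Finally move all quantifiers to the prefix:
  \exists t\, \exists u\, \exists v\, (\neg R(t,t) \land (\neg B(u) \lor \neg R(v,v)))
The prefix is \exists t \exists u \exists v: 0 universal, 3 existential.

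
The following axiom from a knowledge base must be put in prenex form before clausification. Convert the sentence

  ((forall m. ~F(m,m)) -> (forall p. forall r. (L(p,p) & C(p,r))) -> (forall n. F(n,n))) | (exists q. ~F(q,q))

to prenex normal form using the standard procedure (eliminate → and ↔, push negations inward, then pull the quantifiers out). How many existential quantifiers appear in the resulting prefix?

First replace A → B with ¬A ∨ B.
  ~(forall m. ~F(m,m)) | ~(forall p. forall r. (L(p,p) & C(p,r))) | (forall n. F(n,n)) | (exists q. ~F(q,q))
Drive negations inward (¬∀x A ≡ ∃x ¬A, ¬∃x A ≡ ∀x ¬A, De Morgan for ∧/∨):
  (exists m. F(m,m)) | (exists p. exists r. (~L(p,p) | ~C(p,r))) | (forall n. F(n,n)) | (exists q. ~F(q,q))
All bound variables are already distinct, so no renaming is needed.
Extract every quantifier outward, since the variables are now distinct and don't occur free across branches:
  exists m. exists p. exists r. forall n. exists q. (F(m,m) | ~L(p,p) | ~C(p,r) | F(n,n) | ~F(q,q))
The prefix is exists m exists p exists r forall n exists q: 1 universal, 4 existential.

4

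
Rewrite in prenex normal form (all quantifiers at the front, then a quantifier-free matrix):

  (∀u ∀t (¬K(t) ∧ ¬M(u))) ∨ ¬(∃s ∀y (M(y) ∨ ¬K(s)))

∀u ∀t ∀s ∃y (¬K(t) ∧ ¬M(u) ∨ ¬M(y) ∧ K(s))

Move each ¬ inward, flipping quantifiers it crosses:
  (∀u ∀t (¬K(t) ∧ ¬M(u))) ∨ (∀s ∃y (¬M(y) ∧ K(s)))
All bound variables are already distinct, so no renaming is needed.
Pull the quantifiers to the front (each side's bound variable is not free in the other side):
  ∀u ∀t ∀s ∃y (¬K(t) ∧ ¬M(u) ∨ ¬M(y) ∧ K(s))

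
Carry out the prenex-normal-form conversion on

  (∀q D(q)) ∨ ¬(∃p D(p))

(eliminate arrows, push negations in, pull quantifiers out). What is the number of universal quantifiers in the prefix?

Move each ¬ inward, flipping quantifiers it crosses:
  (∀q D(q)) ∨ (∀p ¬D(p))
All bound variables are already distinct, so no renaming is needed.
Extract every quantifier outward, since the variables are now distinct and don't occur free across branches:
  ∀q ∀p (D(q) ∨ ¬D(p))
The prefix is ∀q ∀p: 2 universal, 0 existential.

2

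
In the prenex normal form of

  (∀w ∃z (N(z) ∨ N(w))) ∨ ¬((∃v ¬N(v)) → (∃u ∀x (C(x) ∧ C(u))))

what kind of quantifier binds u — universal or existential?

universal

First replace A → B with ¬A ∨ B.
  (∀w ∃z (N(z) ∨ N(w))) ∨ ¬(¬(∃v ¬N(v)) ∨ (∃u ∀x (C(x) ∧ C(u))))
Drive negations inward (¬∀x A ≡ ∃x ¬A, ¬∃x A ≡ ∀x ¬A, De Morgan for ∧/∨):
  (∀w ∃z (N(z) ∨ N(w))) ∨ (∃v ¬N(v)) ∧ (∀u ∃x (¬C(x) ∨ ¬C(u)))
All bound variables are already distinct, so no renaming is needed.
Extract every quantifier outward, since the variables are now distinct and don't occur free across branches:
  ∀w ∃z ∃v ∀u ∃x (N(z) ∨ N(w) ∨ ¬N(v) ∧ (¬C(x) ∨ ¬C(u)))
The quantifier ∃u sits under an odd number of negations (counting the antecedent side of each →), so it flips to ∀u.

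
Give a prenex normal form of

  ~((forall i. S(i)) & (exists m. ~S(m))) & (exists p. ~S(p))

Push ¬ through the quantifiers and connectives to reach negation normal form:
  ((exists i. ~S(i)) | (forall m. S(m))) & (exists p. ~S(p))
All bound variables are already distinct, so no renaming is needed.
Extract every quantifier outward, since the variables are now distinct and don't occur free across branches:
  exists i. forall m. exists p. ((~S(i) | S(m)) & ~S(p))

exists i. forall m. exists p. ((~S(i) | S(m)) & ~S(p))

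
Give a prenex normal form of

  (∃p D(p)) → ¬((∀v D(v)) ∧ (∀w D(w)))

First replace A → B with ¬A ∨ B.
  ¬(∃p D(p)) ∨ ¬((∀v D(v)) ∧ (∀w D(w)))
Push ¬ through the quantifiers and connectives to reach negation normal form:
  (∀p ¬D(p)) ∨ (∃v ¬D(v)) ∨ (∃w ¬D(w))
Extract every quantifier outward, since the variables are now distinct and don't occur free across branches:
  ∀p ∃v ∃w (¬D(p) ∨ ¬D(v) ∨ ¬D(w))

∀p ∃v ∃w (¬D(p) ∨ ¬D(v) ∨ ¬D(w))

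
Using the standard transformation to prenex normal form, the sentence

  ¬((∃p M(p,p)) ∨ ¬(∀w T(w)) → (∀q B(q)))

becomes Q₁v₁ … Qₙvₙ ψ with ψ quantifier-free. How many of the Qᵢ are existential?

Eliminate → and ↔ using ¬ and ∨.
  ¬(¬((∃p M(p,p)) ∨ ¬(∀w T(w))) ∨ (∀q B(q)))
Move each ¬ inward, flipping quantifiers it crosses:
  ((∃p M(p,p)) ∨ (∃w ¬T(w))) ∧ (∃q ¬B(q))
All bound variables are already distinct, so no renaming is needed.
Extract every quantifier outward, since the variables are now distinct and don't occur free across branches:
  ∃p ∃w ∃q ((M(p,p) ∨ ¬T(w)) ∧ ¬B(q))
The prefix is ∃p ∃w ∃q: 0 universal, 3 existential.

3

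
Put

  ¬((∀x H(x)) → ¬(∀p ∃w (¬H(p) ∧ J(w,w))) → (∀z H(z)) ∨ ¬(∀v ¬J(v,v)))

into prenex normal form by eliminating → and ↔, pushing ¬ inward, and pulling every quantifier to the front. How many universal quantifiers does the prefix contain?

3

First replace A → B with ¬A ∨ B.
  ¬(¬(∀x H(x)) ∨ ¬¬(∀p ∃w (¬H(p) ∧ J(w,w))) ∨ (∀z H(z)) ∨ ¬(∀v ¬J(v,v)))
Move each ¬ inward, flipping quantifiers it crosses:
  (∀x H(x)) ∧ (∃p ∀w (H(p) ∨ ¬J(w,w))) ∧ (∃z ¬H(z)) ∧ (∀v ¬J(v,v))
All bound variables are already distinct, so no renaming is needed.
Extract every quantifier outward, since the variables are now distinct and don't occur free across branches:
  ∀x ∃p ∀w ∃z ∀v (H(x) ∧ (H(p) ∨ ¬J(w,w)) ∧ ¬H(z) ∧ ¬J(v,v))
The prefix is ∀x ∃p ∀w ∃z ∀v: 3 universal, 2 existential.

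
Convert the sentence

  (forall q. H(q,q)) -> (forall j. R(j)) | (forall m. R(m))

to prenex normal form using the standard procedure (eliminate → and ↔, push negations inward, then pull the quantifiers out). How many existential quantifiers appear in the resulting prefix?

First replace A → B with ¬A ∨ B.
  ~(forall q. H(q,q)) | (forall j. R(j)) | (forall m. R(m))
Move each ¬ inward, flipping quantifiers it crosses:
  (exists q. ~H(q,q)) | (forall j. R(j)) | (forall m. R(m))
Pull the quantifiers to the front (each side's bound variable is not free in the other side):
  exists q. forall j. forall m. (~H(q,q) | R(j) | R(m))
The prefix is exists q forall j forall m: 2 universal, 1 existential.

1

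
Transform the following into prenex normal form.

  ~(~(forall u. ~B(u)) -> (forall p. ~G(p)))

Eliminate → and ↔ using ¬ and ∨.
  ~(~~(forall u. ~B(u)) | (forall p. ~G(p)))
Move each ¬ inward, flipping quantifiers it crosses:
  (exists u. B(u)) & (exists p. G(p))
All bound variables are already distinct, so no renaming is needed.
Finally move all quantifiers to the prefix:
  exists u. exists p. (B(u) & G(p))

exists u. exists p. (B(u) & G(p))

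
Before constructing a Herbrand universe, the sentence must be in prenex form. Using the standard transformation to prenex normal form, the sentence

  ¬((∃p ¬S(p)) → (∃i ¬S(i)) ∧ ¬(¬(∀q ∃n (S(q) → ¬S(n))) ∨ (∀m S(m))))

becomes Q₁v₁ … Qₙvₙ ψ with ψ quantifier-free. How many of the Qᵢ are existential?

2

Eliminate → and ↔ using ¬ and ∨.
  ¬(¬(∃p ¬S(p)) ∨ (∃i ¬S(i)) ∧ ¬(¬(∀q ∃n (¬S(q) ∨ ¬S(n))) ∨ (∀m S(m))))
Push ¬ through the quantifiers and connectives to reach negation normal form:
  (∃p ¬S(p)) ∧ ((∀i S(i)) ∨ (∃q ∀n (S(q) ∧ S(n))) ∨ (∀m S(m)))
All bound variables are already distinct, so no renaming is needed.
Finally move all quantifiers to the prefix:
  ∃p ∀i ∃q ∀n ∀m (¬S(p) ∧ (S(i) ∨ S(q) ∧ S(n) ∨ S(m)))
The prefix is ∃p ∀i ∃q ∀n ∀m: 3 universal, 2 existential.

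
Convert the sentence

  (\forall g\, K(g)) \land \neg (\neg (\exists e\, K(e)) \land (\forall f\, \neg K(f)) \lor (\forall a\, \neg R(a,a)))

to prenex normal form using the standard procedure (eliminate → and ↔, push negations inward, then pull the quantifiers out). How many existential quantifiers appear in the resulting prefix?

3

Move each ¬ inward, flipping quantifiers it crosses:
  (\forall g\, K(g)) \land ((\exists e\, K(e)) \lor (\exists f\, K(f))) \land (\exists a\, R(a,a))
All bound variables are already distinct, so no renaming is needed.
Extract every quantifier outward, since the variables are now distinct and don't occur free across branches:
  \forall g\, \exists e\, \exists f\, \exists a\, (K(g) \land (K(e) \lor K(f)) \land R(a,a))
The prefix is \forall g \exists e \exists f \exists a: 1 universal, 3 existential.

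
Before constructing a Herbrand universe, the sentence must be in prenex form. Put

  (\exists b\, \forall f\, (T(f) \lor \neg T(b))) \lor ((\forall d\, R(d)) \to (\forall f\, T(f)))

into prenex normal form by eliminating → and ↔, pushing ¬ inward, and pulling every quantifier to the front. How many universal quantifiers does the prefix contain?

Eliminate → and ↔ using ¬ and ∨.
  (\exists b\, \forall f\, (T(f) \lor \neg T(b))) \lor \neg (\forall d\, R(d)) \lor (\forall f\, T(f))
Move each ¬ inward, flipping quantifiers it crosses:
  (\exists b\, \forall f\, (T(f) \lor \neg T(b))) \lor (\exists d\, \neg R(d)) \lor (\forall f\, T(f))
Rename bound variables to avoid capture: f↦y.
  (\exists b\, \forall f\, (T(f) \lor \neg T(b))) \lor (\exists d\, \neg R(d)) \lor (\forall y\, T(y))
Pull the quantifiers to the front (each side's bound variable is not free in the other side):
  \exists b\, \forall f\, \exists d\, \forall y\, (T(f) \lor \neg T(b) \lor \neg R(d) \lor T(y))
The prefix is \exists b \forall f \exists d \forall y: 2 universal, 2 existential.

2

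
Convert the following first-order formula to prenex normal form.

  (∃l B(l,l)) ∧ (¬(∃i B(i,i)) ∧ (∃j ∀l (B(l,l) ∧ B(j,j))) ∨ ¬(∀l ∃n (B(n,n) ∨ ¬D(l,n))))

∃l ∀i ∃j ∀v ∃t ∀n (B(l,l) ∧ (¬B(i,i) ∧ B(v,v) ∧ B(j,j) ∨ ¬B(n,n) ∧ D(t,n)))

Drive negations inward (¬∀x A ≡ ∃x ¬A, ¬∃x A ≡ ∀x ¬A, De Morgan for ∧/∨):
  (∃l B(l,l)) ∧ ((∀i ¬B(i,i)) ∧ (∃j ∀l (B(l,l) ∧ B(j,j))) ∨ (∃l ∀n (¬B(n,n) ∧ D(l,n))))
Give each quantifier a distinct variable: l↦v, l↦t.
  (∃l B(l,l)) ∧ ((∀i ¬B(i,i)) ∧ (∃j ∀v (B(v,v) ∧ B(j,j))) ∨ (∃t ∀n (¬B(n,n) ∧ D(t,n))))
Extract every quantifier outward, since the variables are now distinct and don't occur free across branches:
  ∃l ∀i ∃j ∀v ∃t ∀n (B(l,l) ∧ (¬B(i,i) ∧ B(v,v) ∧ B(j,j) ∨ ¬B(n,n) ∧ D(t,n)))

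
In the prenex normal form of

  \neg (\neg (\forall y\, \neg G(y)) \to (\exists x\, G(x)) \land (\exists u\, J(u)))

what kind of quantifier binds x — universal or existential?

First replace A → B with ¬A ∨ B.
  \neg (\neg \neg (\forall y\, \neg G(y)) \lor (\exists x\, G(x)) \land (\exists u\, J(u)))
Move each ¬ inward, flipping quantifiers it crosses:
  (\exists y\, G(y)) \land ((\forall x\, \neg G(x)) \lor (\forall u\, \neg J(u)))
Extract every quantifier outward, since the variables are now distinct and don't occur free across branches:
  \exists y\, \forall x\, \forall u\, (G(y) \land (\neg G(x) \lor \neg J(u)))
The quantifier \exists x sits under an odd number of negations (counting the antecedent side of each →), so it flips to \forall x.

universal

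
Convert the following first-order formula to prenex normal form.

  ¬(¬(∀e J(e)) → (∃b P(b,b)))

∃e ∀b (¬J(e) ∧ ¬P(b,b))

Eliminate → and ↔ using ¬ and ∨.
  ¬(¬¬(∀e J(e)) ∨ (∃b P(b,b)))
Push ¬ through the quantifiers and connectives to reach negation normal form:
  (∃e ¬J(e)) ∧ (∀b ¬P(b,b))
Extract every quantifier outward, since the variables are now distinct and don't occur free across branches:
  ∃e ∀b (¬J(e) ∧ ¬P(b,b))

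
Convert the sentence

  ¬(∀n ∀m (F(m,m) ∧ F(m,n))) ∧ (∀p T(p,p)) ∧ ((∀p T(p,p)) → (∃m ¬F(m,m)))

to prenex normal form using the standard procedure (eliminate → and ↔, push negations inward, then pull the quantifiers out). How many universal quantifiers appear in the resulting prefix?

Eliminate → and ↔ using ¬ and ∨.
  ¬(∀n ∀m (F(m,m) ∧ F(m,n))) ∧ (∀p T(p,p)) ∧ (¬(∀p T(p,p)) ∨ (∃m ¬F(m,m)))
Drive negations inward (¬∀x A ≡ ∃x ¬A, ¬∃x A ≡ ∀x ¬A, De Morgan for ∧/∨):
  (∃n ∃m (¬F(m,m) ∨ ¬F(m,n))) ∧ (∀p T(p,p)) ∧ ((∃p ¬T(p,p)) ∨ (∃m ¬F(m,m)))
Standardize variables apart so no two quantifiers bind the same name: p↦v1, m↦c.
  (∃n ∃m (¬F(m,m) ∨ ¬F(m,n))) ∧ (∀p T(p,p)) ∧ ((∃v1 ¬T(v1,v1)) ∨ (∃c ¬F(c,c)))
Extract every quantifier outward, since the variables are now distinct and don't occur free across branches:
  ∃n ∃m ∀p ∃v1 ∃c ((¬F(m,m) ∨ ¬F(m,n)) ∧ T(p,p) ∧ (¬T(v1,v1) ∨ ¬F(c,c)))
The prefix is ∃n ∃m ∀p ∃v1 ∃c: 1 universal, 4 existential.

1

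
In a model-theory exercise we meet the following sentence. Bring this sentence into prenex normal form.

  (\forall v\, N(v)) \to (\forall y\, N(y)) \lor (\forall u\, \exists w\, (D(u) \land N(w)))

Rewrite implications/biconditionals: A → B as ¬A ∨ B.
  \neg (\forall v\, N(v)) \lor (\forall y\, N(y)) \lor (\forall u\, \exists w\, (D(u) \land N(w)))
Push ¬ through the quantifiers and connectives to reach negation normal form:
  (\exists v\, \neg N(v)) \lor (\forall y\, N(y)) \lor (\forall u\, \exists w\, (D(u) \land N(w)))
All bound variables are already distinct, so no renaming is needed.
Extract every quantifier outward, since the variables are now distinct and don't occur free across branches:
  \exists v\, \forall y\, \forall u\, \exists w\, (\neg N(v) \lor N(y) \lor D(u) \land N(w))

\exists v\, \forall y\, \forall u\, \exists w\, (\neg N(v) \lor N(y) \lor D(u) \land N(w))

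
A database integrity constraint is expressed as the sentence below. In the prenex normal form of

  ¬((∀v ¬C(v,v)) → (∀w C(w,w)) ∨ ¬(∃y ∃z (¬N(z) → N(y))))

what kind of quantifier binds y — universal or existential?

existential

Eliminate → and ↔ using ¬ and ∨.
  ¬(¬(∀v ¬C(v,v)) ∨ (∀w C(w,w)) ∨ ¬(∃y ∃z (¬¬N(z) ∨ N(y))))
Drive negations inward (¬∀x A ≡ ∃x ¬A, ¬∃x A ≡ ∀x ¬A, De Morgan for ∧/∨):
  (∀v ¬C(v,v)) ∧ (∃w ¬C(w,w)) ∧ (∃y ∃z (N(z) ∨ N(y)))
Pull the quantifiers to the front (each side's bound variable is not free in the other side):
  ∀v ∃w ∃y ∃z (¬C(v,v) ∧ ¬C(w,w) ∧ (N(z) ∨ N(y)))
The quantifier ∃y sits under an even number of negations (counting the antecedent side of each →), so it remains existential.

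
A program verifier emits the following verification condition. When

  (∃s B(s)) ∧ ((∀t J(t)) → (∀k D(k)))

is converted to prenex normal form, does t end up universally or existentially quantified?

existential

Rewrite implications/biconditionals: A → B as ¬A ∨ B.
  (∃s B(s)) ∧ (¬(∀t J(t)) ∨ (∀k D(k)))
Move each ¬ inward, flipping quantifiers it crosses:
  (∃s B(s)) ∧ ((∃t ¬J(t)) ∨ (∀k D(k)))
All bound variables are already distinct, so no renaming is needed.
Finally move all quantifiers to the prefix:
  ∃s ∃t ∀k (B(s) ∧ (¬J(t) ∨ D(k)))
The quantifier ∀t sits under an odd number of negations (counting the antecedent side of each →), so it flips to ∃t.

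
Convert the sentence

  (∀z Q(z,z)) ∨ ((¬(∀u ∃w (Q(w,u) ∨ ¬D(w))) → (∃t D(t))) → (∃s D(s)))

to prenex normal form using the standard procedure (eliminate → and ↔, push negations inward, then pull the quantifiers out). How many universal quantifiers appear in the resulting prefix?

3

Rewrite implications/biconditionals: A → B as ¬A ∨ B.
  (∀z Q(z,z)) ∨ ¬(¬¬(∀u ∃w (Q(w,u) ∨ ¬D(w))) ∨ (∃t D(t))) ∨ (∃s D(s))
Move each ¬ inward, flipping quantifiers it crosses:
  (∀z Q(z,z)) ∨ (∃u ∀w (¬Q(w,u) ∧ D(w))) ∧ (∀t ¬D(t)) ∨ (∃s D(s))
All bound variables are already distinct, so no renaming is needed.
Pull the quantifiers to the front (each side's bound variable is not free in the other side):
  ∀z ∃u ∀w ∀t ∃s (Q(z,z) ∨ ¬Q(w,u) ∧ D(w) ∧ ¬D(t) ∨ D(s))
The prefix is ∀z ∃u ∀w ∀t ∃s: 3 universal, 2 existential.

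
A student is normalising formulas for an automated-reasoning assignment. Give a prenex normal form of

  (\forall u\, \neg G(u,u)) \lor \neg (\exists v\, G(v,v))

Move each ¬ inward, flipping quantifiers it crosses:
  (\forall u\, \neg G(u,u)) \lor (\forall v\, \neg G(v,v))
All bound variables are already distinct, so no renaming is needed.
Extract every quantifier outward, since the variables are now distinct and don't occur free across branches:
  \forall u\, \forall v\, (\neg G(u,u) \lor \neg G(v,v))

\forall u\, \forall v\, (\neg G(u,u) \lor \neg G(v,v))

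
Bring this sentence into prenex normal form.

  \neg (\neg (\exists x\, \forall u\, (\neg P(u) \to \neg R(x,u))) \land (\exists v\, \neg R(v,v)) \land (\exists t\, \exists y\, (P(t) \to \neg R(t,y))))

Rewrite implications/biconditionals: A → B as ¬A ∨ B.
  \neg (\neg (\exists x\, \forall u\, (\neg \neg P(u) \lor \neg R(x,u))) \land (\exists v\, \neg R(v,v)) \land (\exists t\, \exists y\, (\neg P(t) \lor \neg R(t,y))))
Move each ¬ inward, flipping quantifiers it crosses:
  (\exists x\, \forall u\, (P(u) \lor \neg R(x,u))) \lor (\forall v\, R(v,v)) \lor (\forall t\, \forall y\, (P(t) \land R(t,y)))
All bound variables are already distinct, so no renaming is needed.
Pull the quantifiers to the front (each side's bound variable is not free in the other side):
  \exists x\, \forall u\, \forall v\, \forall t\, \forall y\, (P(u) \lor \neg R(x,u) \lor R(v,v) \lor P(t) \land R(t,y))

\exists x\, \forall u\, \forall v\, \forall t\, \forall y\, (P(u) \lor \neg R(x,u) \lor R(v,v) \lor P(t) \land R(t,y))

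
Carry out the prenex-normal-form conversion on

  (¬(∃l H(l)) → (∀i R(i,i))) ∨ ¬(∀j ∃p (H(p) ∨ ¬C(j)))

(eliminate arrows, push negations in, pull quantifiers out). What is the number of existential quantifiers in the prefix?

Eliminate → and ↔ using ¬ and ∨.
  ¬¬(∃l H(l)) ∨ (∀i R(i,i)) ∨ ¬(∀j ∃p (H(p) ∨ ¬C(j)))
Move each ¬ inward, flipping quantifiers it crosses:
  (∃l H(l)) ∨ (∀i R(i,i)) ∨ (∃j ∀p (¬H(p) ∧ C(j)))
All bound variables are already distinct, so no renaming is needed.
Finally move all quantifiers to the prefix:
  ∃l ∀i ∃j ∀p (H(l) ∨ R(i,i) ∨ ¬H(p) ∧ C(j))
The prefix is ∃l ∀i ∃j ∀p: 2 universal, 2 existential.

2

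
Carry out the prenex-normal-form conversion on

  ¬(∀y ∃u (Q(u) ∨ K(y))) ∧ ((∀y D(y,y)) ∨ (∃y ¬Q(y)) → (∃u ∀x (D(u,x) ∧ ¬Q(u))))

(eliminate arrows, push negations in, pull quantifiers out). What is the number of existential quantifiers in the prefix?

3

Eliminate → and ↔ using ¬ and ∨.
  ¬(∀y ∃u (Q(u) ∨ K(y))) ∧ (¬((∀y D(y,y)) ∨ (∃y ¬Q(y))) ∨ (∃u ∀x (D(u,x) ∧ ¬Q(u))))
Move each ¬ inward, flipping quantifiers it crosses:
  (∃y ∀u (¬Q(u) ∧ ¬K(y))) ∧ ((∃y ¬D(y,y)) ∧ (∀y Q(y)) ∨ (∃u ∀x (D(u,x) ∧ ¬Q(u))))
Standardize variables apart so no two quantifiers bind the same name: y↦x1, y↦u1, u↦y1.
  (∃y ∀u (¬Q(u) ∧ ¬K(y))) ∧ ((∃x1 ¬D(x1,x1)) ∧ (∀u1 Q(u1)) ∨ (∃y1 ∀x (D(y1,x) ∧ ¬Q(y1))))
Pull the quantifiers to the front (each side's bound variable is not free in the other side):
  ∃y ∀u ∃x1 ∀u1 ∃y1 ∀x (¬Q(u) ∧ ¬K(y) ∧ (¬D(x1,x1) ∧ Q(u1) ∨ D(y1,x) ∧ ¬Q(y1)))
The prefix is ∃y ∀u ∃x1 ∀u1 ∃y1 ∀x: 3 universal, 3 existential.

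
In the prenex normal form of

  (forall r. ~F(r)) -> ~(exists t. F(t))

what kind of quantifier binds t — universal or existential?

Eliminate → and ↔ using ¬ and ∨.
  ~(forall r. ~F(r)) | ~(exists t. F(t))
Push ¬ through the quantifiers and connectives to reach negation normal form:
  (exists r. F(r)) | (forall t. ~F(t))
Finally move all quantifiers to the prefix:
  exists r. forall t. (F(r) | ~F(t))
The quantifier exists t sits under an odd number of negations (counting the antecedent side of each →), so it flips to forall t.

universal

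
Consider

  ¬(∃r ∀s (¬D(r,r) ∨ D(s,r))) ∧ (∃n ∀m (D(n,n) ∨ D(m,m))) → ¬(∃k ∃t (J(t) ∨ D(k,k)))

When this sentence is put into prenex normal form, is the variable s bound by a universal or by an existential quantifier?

universal

Eliminate → and ↔ using ¬ and ∨.
  ¬(¬(∃r ∀s (¬D(r,r) ∨ D(s,r))) ∧ (∃n ∀m (D(n,n) ∨ D(m,m)))) ∨ ¬(∃k ∃t (J(t) ∨ D(k,k)))
Push ¬ through the quantifiers and connectives to reach negation normal form:
  (∃r ∀s (¬D(r,r) ∨ D(s,r))) ∨ (∀n ∃m (¬D(n,n) ∧ ¬D(m,m))) ∨ (∀k ∀t (¬J(t) ∧ ¬D(k,k)))
Extract every quantifier outward, since the variables are now distinct and don't occur free across branches:
  ∃r ∀s ∀n ∃m ∀k ∀t (¬D(r,r) ∨ D(s,r) ∨ ¬D(n,n) ∧ ¬D(m,m) ∨ ¬J(t) ∧ ¬D(k,k))
The quantifier ∀s sits under an even number of negations (counting the antecedent side of each →), so it remains universal.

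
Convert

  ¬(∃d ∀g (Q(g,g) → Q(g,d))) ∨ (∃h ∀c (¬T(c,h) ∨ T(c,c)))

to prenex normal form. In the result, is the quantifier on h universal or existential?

Rewrite implications/biconditionals: A → B as ¬A ∨ B.
  ¬(∃d ∀g (¬Q(g,g) ∨ Q(g,d))) ∨ (∃h ∀c (¬T(c,h) ∨ T(c,c)))
Move each ¬ inward, flipping quantifiers it crosses:
  (∀d ∃g (Q(g,g) ∧ ¬Q(g,d))) ∨ (∃h ∀c (¬T(c,h) ∨ T(c,c)))
Pull the quantifiers to the front (each side's bound variable is not free in the other side):
  ∀d ∃g ∃h ∀c (Q(g,g) ∧ ¬Q(g,d) ∨ ¬T(c,h) ∨ T(c,c))
The quantifier ∃h sits under an even number of negations (counting the antecedent side of each →), so it remains existential.

existential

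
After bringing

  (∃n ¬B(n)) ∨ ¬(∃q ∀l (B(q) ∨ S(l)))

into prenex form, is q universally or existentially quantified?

Push ¬ through the quantifiers and connectives to reach negation normal form:
  (∃n ¬B(n)) ∨ (∀q ∃l (¬B(q) ∧ ¬S(l)))
All bound variables are already distinct, so no renaming is needed.
Pull the quantifiers to the front (each side's bound variable is not free in the other side):
  ∃n ∀q ∃l (¬B(n) ∨ ¬B(q) ∧ ¬S(l))
The quantifier ∃q sits under an odd number of negations, so it flips to ∀q.

universal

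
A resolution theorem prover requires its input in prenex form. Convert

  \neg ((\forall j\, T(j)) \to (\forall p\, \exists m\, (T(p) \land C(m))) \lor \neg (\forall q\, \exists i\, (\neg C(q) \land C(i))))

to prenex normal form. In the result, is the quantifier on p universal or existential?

existential

First replace A → B with ¬A ∨ B.
  \neg (\neg (\forall j\, T(j)) \lor (\forall p\, \exists m\, (T(p) \land C(m))) \lor \neg (\forall q\, \exists i\, (\neg C(q) \land C(i))))
Push ¬ through the quantifiers and connectives to reach negation normal form:
  (\forall j\, T(j)) \land (\exists p\, \forall m\, (\neg T(p) \lor \neg C(m))) \land (\forall q\, \exists i\, (\neg C(q) \land C(i)))
Pull the quantifiers to the front (each side's bound variable is not free in the other side):
  \forall j\, \exists p\, \forall m\, \forall q\, \exists i\, (T(j) \land (\neg T(p) \lor \neg C(m)) \land \neg C(q) \land C(i))
The quantifier \forall p sits under an odd number of negations (counting the antecedent side of each →), so it flips to \exists p.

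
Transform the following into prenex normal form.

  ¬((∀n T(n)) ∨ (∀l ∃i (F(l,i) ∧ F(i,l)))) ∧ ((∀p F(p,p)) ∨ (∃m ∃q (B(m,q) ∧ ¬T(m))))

∃n ∃l ∀i ∀p ∃m ∃q (¬T(n) ∧ (¬F(l,i) ∨ ¬F(i,l)) ∧ (F(p,p) ∨ B(m,q) ∧ ¬T(m)))

Drive negations inward (¬∀x A ≡ ∃x ¬A, ¬∃x A ≡ ∀x ¬A, De Morgan for ∧/∨):
  (∃n ¬T(n)) ∧ (∃l ∀i (¬F(l,i) ∨ ¬F(i,l))) ∧ ((∀p F(p,p)) ∨ (∃m ∃q (B(m,q) ∧ ¬T(m))))
Extract every quantifier outward, since the variables are now distinct and don't occur free across branches:
  ∃n ∃l ∀i ∀p ∃m ∃q (¬T(n) ∧ (¬F(l,i) ∨ ¬F(i,l)) ∧ (F(p,p) ∨ B(m,q) ∧ ¬T(m)))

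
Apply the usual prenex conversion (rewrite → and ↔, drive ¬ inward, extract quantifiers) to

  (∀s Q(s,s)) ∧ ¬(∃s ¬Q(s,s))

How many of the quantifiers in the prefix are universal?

2

Push ¬ through the quantifiers and connectives to reach negation normal form:
  (∀s Q(s,s)) ∧ (∀s Q(s,s))
Rename bound variables to avoid capture: s↦x1.
  (∀s Q(s,s)) ∧ (∀x1 Q(x1,x1))
Finally move all quantifiers to the prefix:
  ∀s ∀x1 (Q(s,s) ∧ Q(x1,x1))
The prefix is ∀s ∀x1: 2 universal, 0 existential.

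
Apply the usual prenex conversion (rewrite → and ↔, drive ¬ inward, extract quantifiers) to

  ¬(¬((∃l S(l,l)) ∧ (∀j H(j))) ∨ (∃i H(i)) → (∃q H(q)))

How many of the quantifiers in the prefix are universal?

Rewrite implications/biconditionals: A → B as ¬A ∨ B.
  ¬(¬(¬((∃l S(l,l)) ∧ (∀j H(j))) ∨ (∃i H(i))) ∨ (∃q H(q)))
Push ¬ through the quantifiers and connectives to reach negation normal form:
  ((∀l ¬S(l,l)) ∨ (∃j ¬H(j)) ∨ (∃i H(i))) ∧ (∀q ¬H(q))
All bound variables are already distinct, so no renaming is needed.
Pull the quantifiers to the front (each side's bound variable is not free in the other side):
  ∀l ∃j ∃i ∀q ((¬S(l,l) ∨ ¬H(j) ∨ H(i)) ∧ ¬H(q))
The prefix is ∀l ∃j ∃i ∀q: 2 universal, 2 existential.

2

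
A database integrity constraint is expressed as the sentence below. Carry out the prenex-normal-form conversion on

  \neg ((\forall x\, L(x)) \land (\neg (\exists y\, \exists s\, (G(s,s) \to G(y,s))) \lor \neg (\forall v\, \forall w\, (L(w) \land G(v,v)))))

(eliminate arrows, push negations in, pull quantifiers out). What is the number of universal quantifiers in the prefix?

2

Eliminate → and ↔ using ¬ and ∨.
  \neg ((\forall x\, L(x)) \land (\neg (\exists y\, \exists s\, (\neg G(s,s) \lor G(y,s))) \lor \neg (\forall v\, \forall w\, (L(w) \land G(v,v)))))
Drive negations inward (¬∀x A ≡ ∃x ¬A, ¬∃x A ≡ ∀x ¬A, De Morgan for ∧/∨):
  (\exists x\, \neg L(x)) \lor (\exists y\, \exists s\, (\neg G(s,s) \lor G(y,s))) \land (\forall v\, \forall w\, (L(w) \land G(v,v)))
All bound variables are already distinct, so no renaming is needed.
Extract every quantifier outward, since the variables are now distinct and don't occur free across branches:
  \exists x\, \exists y\, \exists s\, \forall v\, \forall w\, (\neg L(x) \lor (\neg G(s,s) \lor G(y,s)) \land L(w) \land G(v,v))
The prefix is \exists x \exists y \exists s \forall v \forall w: 2 universal, 3 existential.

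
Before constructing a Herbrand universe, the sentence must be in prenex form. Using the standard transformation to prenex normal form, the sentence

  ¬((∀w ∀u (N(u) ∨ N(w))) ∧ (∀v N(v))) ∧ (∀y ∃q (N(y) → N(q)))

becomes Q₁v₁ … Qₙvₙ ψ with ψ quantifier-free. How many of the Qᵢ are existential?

4

Eliminate → and ↔ using ¬ and ∨.
  ¬((∀w ∀u (N(u) ∨ N(w))) ∧ (∀v N(v))) ∧ (∀y ∃q (¬N(y) ∨ N(q)))
Push ¬ through the quantifiers and connectives to reach negation normal form:
  ((∃w ∃u (¬N(u) ∧ ¬N(w))) ∨ (∃v ¬N(v))) ∧ (∀y ∃q (¬N(y) ∨ N(q)))
All bound variables are already distinct, so no renaming is needed.
Pull the quantifiers to the front (each side's bound variable is not free in the other side):
  ∃w ∃u ∃v ∀y ∃q ((¬N(u) ∧ ¬N(w) ∨ ¬N(v)) ∧ (¬N(y) ∨ N(q)))
The prefix is ∃w ∃u ∃v ∀y ∃q: 1 universal, 4 existential.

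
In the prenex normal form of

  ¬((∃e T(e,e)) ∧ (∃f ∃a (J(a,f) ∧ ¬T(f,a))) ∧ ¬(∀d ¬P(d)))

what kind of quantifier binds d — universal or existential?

Move each ¬ inward, flipping quantifiers it crosses:
  (∀e ¬T(e,e)) ∨ (∀f ∀a (¬J(a,f) ∨ T(f,a))) ∨ (∀d ¬P(d))
All bound variables are already distinct, so no renaming is needed.
Pull the quantifiers to the front (each side's bound variable is not free in the other side):
  ∀e ∀f ∀a ∀d (¬T(e,e) ∨ ¬J(a,f) ∨ T(f,a) ∨ ¬P(d))
The quantifier ∀d sits under an even number of negations, so it remains universal.

universal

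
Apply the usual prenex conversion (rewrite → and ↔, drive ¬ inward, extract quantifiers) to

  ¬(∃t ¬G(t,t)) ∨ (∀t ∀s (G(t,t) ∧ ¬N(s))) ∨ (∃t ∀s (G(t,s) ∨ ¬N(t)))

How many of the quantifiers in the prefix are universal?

Push ¬ through the quantifiers and connectives to reach negation normal form:
  (∀t G(t,t)) ∨ (∀t ∀s (G(t,t) ∧ ¬N(s))) ∨ (∃t ∀s (G(t,s) ∨ ¬N(t)))
Rename bound variables to avoid capture: t↦y, t↦a, s↦p.
  (∀t G(t,t)) ∨ (∀y ∀s (G(y,y) ∧ ¬N(s))) ∨ (∃a ∀p (G(a,p) ∨ ¬N(a)))
Finally move all quantifiers to the prefix:
  ∀t ∀y ∀s ∃a ∀p (G(t,t) ∨ G(y,y) ∧ ¬N(s) ∨ G(a,p) ∨ ¬N(a))
The prefix is ∀t ∀y ∀s ∃a ∀p: 4 universal, 1 existential.

4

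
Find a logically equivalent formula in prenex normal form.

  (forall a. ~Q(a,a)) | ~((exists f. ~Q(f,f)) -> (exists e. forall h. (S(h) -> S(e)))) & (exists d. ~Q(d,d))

forall a. exists f. forall e. exists h. exists d. (~Q(a,a) | ~Q(f,f) & S(h) & ~S(e) & ~Q(d,d))

Rewrite implications/biconditionals: A → B as ¬A ∨ B.
  (forall a. ~Q(a,a)) | ~(~(exists f. ~Q(f,f)) | (exists e. forall h. (~S(h) | S(e)))) & (exists d. ~Q(d,d))
Move each ¬ inward, flipping quantifiers it crosses:
  (forall a. ~Q(a,a)) | (exists f. ~Q(f,f)) & (forall e. exists h. (S(h) & ~S(e))) & (exists d. ~Q(d,d))
Extract every quantifier outward, since the variables are now distinct and don't occur free across branches:
  forall a. exists f. forall e. exists h. exists d. (~Q(a,a) | ~Q(f,f) & S(h) & ~S(e) & ~Q(d,d))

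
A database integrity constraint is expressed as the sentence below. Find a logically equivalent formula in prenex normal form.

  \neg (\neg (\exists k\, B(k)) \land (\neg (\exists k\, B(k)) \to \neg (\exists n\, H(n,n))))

\exists k\, \forall t\, \exists n\, (B(k) \lor \neg B(t) \land H(n,n))

Eliminate → and ↔ using ¬ and ∨.
  \neg (\neg (\exists k\, B(k)) \land (\neg \neg (\exists k\, B(k)) \lor \neg (\exists n\, H(n,n))))
Push ¬ through the quantifiers and connectives to reach negation normal form:
  (\exists k\, B(k)) \lor (\forall k\, \neg B(k)) \land (\exists n\, H(n,n))
Give each quantifier a distinct variable: k↦t.
  (\exists k\, B(k)) \lor (\forall t\, \neg B(t)) \land (\exists n\, H(n,n))
Pull the quantifiers to the front (each side's bound variable is not free in the other side):
  \exists k\, \forall t\, \exists n\, (B(k) \lor \neg B(t) \land H(n,n))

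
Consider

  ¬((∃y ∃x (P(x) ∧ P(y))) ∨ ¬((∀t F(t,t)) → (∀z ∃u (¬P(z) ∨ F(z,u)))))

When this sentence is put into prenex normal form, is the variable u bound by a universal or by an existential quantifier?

existential

First replace A → B with ¬A ∨ B.
  ¬((∃y ∃x (P(x) ∧ P(y))) ∨ ¬(¬(∀t F(t,t)) ∨ (∀z ∃u (¬P(z) ∨ F(z,u)))))
Push ¬ through the quantifiers and connectives to reach negation normal form:
  (∀y ∀x (¬P(x) ∨ ¬P(y))) ∧ ((∃t ¬F(t,t)) ∨ (∀z ∃u (¬P(z) ∨ F(z,u))))
All bound variables are already distinct, so no renaming is needed.
Pull the quantifiers to the front (each side's bound variable is not free in the other side):
  ∀y ∀x ∃t ∀z ∃u ((¬P(x) ∨ ¬P(y)) ∧ (¬F(t,t) ∨ ¬P(z) ∨ F(z,u)))
The quantifier ∃u sits under an even number of negations (counting the antecedent side of each →), so it remains existential.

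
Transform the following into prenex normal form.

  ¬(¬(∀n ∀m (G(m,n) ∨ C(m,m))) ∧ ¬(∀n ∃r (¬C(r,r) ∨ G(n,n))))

∀n ∀m ∀w1 ∃r (G(m,n) ∨ C(m,m) ∨ ¬C(r,r) ∨ G(w1,w1))

Drive negations inward (¬∀x A ≡ ∃x ¬A, ¬∃x A ≡ ∀x ¬A, De Morgan for ∧/∨):
  (∀n ∀m (G(m,n) ∨ C(m,m))) ∨ (∀n ∃r (¬C(r,r) ∨ G(n,n)))
Standardize variables apart so no two quantifiers bind the same name: n↦w1.
  (∀n ∀m (G(m,n) ∨ C(m,m))) ∨ (∀w1 ∃r (¬C(r,r) ∨ G(w1,w1)))
Pull the quantifiers to the front (each side's bound variable is not free in the other side):
  ∀n ∀m ∀w1 ∃r (G(m,n) ∨ C(m,m) ∨ ¬C(r,r) ∨ G(w1,w1))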